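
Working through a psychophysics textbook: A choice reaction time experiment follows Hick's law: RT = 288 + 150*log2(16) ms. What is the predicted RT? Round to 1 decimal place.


RT = 288 + 150 * log2(16)
log2(16) = 4.0
RT = 288 + 150 * 4.0
= 288 + 600.0
= 888.0 ms


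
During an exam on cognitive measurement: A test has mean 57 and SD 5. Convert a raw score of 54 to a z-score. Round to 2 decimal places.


z = (X - mu) / sigma
= (54 - 57) / 5
= -3 / 5
= -0.60


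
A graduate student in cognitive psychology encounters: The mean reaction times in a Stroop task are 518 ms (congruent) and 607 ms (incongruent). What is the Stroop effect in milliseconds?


Stroop effect = RT(incongruent) - RT(congruent)
= 607 - 518
= 89 ms


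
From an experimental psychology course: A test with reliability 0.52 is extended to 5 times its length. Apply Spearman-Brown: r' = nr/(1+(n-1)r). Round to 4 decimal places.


r_new = n*r / (1 + (n-1)*r)
Numerator = 5 * 0.52 = 2.6
Denominator = 1 + 4 * 0.52 = 3.08
r_new = 2.6 / 3.08
= 0.8442


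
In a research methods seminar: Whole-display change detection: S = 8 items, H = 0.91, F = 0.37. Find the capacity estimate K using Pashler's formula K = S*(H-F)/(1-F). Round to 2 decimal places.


K = S * (H - F) / (1 - F)
H - F = 0.54
1 - F = 0.63
K = 8 * 0.54 / 0.63
= 6.86


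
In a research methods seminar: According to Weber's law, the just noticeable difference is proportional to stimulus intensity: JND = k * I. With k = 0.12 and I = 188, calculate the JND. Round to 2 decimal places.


JND = k * I
JND = 0.12 * 188
= 22.56


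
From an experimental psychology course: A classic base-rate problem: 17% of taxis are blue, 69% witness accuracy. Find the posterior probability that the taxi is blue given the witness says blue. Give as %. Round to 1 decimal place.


P(blue | says blue) = P(says blue | blue)*P(blue) / [P(says blue | blue)*P(blue) + P(says blue | not blue)*P(not blue)]
Numerator = 0.69 * 0.17 = 0.1173
False identification = 0.31 * 0.83 = 0.2573
P = 0.1173 / (0.1173 + 0.2573)
= 0.1173 / 0.3746
As percentage = 31.3


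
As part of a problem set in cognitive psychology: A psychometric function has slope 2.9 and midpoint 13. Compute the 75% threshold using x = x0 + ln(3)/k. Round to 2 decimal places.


At P = 0.75: 0.75 = 1/(1 + e^(-k*(x-x0)))
Solving: e^(-k*(x-x0)) = 1/3
x = x0 + ln(3)/k
ln(3) = 1.0986
x = 13 + 1.0986/2.9
= 13 + 0.3788
= 13.38


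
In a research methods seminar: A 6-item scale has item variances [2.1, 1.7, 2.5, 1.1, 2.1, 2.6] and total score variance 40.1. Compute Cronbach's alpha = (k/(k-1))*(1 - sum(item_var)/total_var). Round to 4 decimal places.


alpha = (k/(k-1)) * (1 - sum(s_i^2)/s_total^2)
sum(item variances) = 12.1
k/(k-1) = 6/5 = 1.2
1 - 12.1/40.1 = 1 - 0.301746 = 0.698254
alpha = 1.2 * 0.698254
= 0.8379


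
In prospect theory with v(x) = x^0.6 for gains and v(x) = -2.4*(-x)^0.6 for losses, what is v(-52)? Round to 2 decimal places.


Since x = -52 < 0, use v(x) = -lambda*(-x)^alpha
(-x) = 52
52^0.6 = 10.7054
v(-52) = -2.4 * 10.7054
= -25.69


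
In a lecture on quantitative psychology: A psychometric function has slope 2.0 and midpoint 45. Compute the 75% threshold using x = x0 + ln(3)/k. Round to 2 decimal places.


At P = 0.75: 0.75 = 1/(1 + e^(-k*(x-x0)))
Solving: e^(-k*(x-x0)) = 1/3
x = x0 + ln(3)/k
ln(3) = 1.0986
x = 45 + 1.0986/2.0
= 45 + 0.5493
= 45.55


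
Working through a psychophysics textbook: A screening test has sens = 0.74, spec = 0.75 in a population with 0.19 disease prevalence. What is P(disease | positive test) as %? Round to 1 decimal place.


PPV = (sens * prev) / (sens * prev + (1-spec) * (1-prev))
Numerator = 0.74 * 0.19 = 0.1406
P(positive and no disease) = (1 - spec) * (1 - prev) = (1 - 0.75) * (1 - 0.19) = 0.2025
Denominator = 0.1406 + 0.2025 = 0.3431
PPV = 0.1406 / 0.3431 = 0.409793
As percentage = 41.0


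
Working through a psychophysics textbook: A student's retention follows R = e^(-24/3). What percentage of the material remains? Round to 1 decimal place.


R = e^(-t/S)
-t/S = -24/3 = -8.0
R = e^(-8.0) = 0.000335
Percentage = 0.000335 * 100
= 0.0


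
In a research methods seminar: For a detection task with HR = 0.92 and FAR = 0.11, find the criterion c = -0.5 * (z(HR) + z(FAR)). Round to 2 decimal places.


c = -0.5 * (z(HR) + z(FAR))
z(0.92) = 1.4051
z(0.11) = -1.2265
c = -0.5 * (1.4051 + -1.2265)
= -0.5 * 0.1786
= -0.09


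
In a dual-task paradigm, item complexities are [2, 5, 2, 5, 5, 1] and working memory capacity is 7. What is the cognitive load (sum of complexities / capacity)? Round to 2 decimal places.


Total complexity = 2 + 5 + 2 + 5 + 5 + 1 = 20
Load = total / capacity = 20 / 7
= 2.86


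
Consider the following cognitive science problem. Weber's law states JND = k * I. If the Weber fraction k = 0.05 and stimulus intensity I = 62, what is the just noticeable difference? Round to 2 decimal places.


JND = k * I
JND = 0.05 * 62
= 3.10


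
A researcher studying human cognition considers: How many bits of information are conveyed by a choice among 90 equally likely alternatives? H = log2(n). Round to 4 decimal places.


H = log2(n)
H = log2(90)
= 6.4919


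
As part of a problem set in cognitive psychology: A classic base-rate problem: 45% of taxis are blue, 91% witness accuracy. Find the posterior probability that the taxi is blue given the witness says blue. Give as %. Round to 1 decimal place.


P(blue | says blue) = P(says blue | blue)*P(blue) / [P(says blue | blue)*P(blue) + P(says blue | not blue)*P(not blue)]
Numerator = 0.91 * 0.45 = 0.4095
False identification = 0.09 * 0.55 = 0.0495
P = 0.4095 / (0.4095 + 0.0495)
= 0.4095 / 0.459
As percentage = 89.2


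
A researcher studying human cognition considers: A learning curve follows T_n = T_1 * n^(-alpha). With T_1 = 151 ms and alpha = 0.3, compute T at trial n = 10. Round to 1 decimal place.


T_n = 151 * 10^(-0.3)
10^(-0.3) = 0.501187
T_n = 151 * 0.501187
= 75.7 ms


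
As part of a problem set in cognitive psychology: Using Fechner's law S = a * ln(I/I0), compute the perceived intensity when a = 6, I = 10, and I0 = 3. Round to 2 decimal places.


S = 6 * ln(10/3)
I/I0 = 3.333333
ln(3.333333) = 1.204
S = 6 * 1.204
= 7.22


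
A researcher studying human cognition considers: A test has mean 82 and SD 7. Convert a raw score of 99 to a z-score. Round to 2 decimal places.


z = (X - mu) / sigma
= (99 - 82) / 7
= 17 / 7
= 2.43


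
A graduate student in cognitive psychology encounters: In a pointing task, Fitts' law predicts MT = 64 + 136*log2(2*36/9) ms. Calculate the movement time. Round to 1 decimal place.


MT = 64 + 136 * log2(2*36/9)
2D/W = 8.0
log2(8.0) = 3.0
MT = 64 + 136 * 3.0
= 472.0 ms


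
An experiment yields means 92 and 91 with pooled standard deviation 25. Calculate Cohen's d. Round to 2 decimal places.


Cohen's d = (M1 - M2) / S_pooled
= (92 - 91) / 25
= 1 / 25
= 0.04


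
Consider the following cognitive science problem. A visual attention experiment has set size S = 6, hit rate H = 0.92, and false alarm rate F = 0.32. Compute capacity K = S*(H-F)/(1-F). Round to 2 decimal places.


K = S * (H - F) / (1 - F)
H - F = 0.6
1 - F = 0.68
K = 6 * 0.6 / 0.68
= 5.29


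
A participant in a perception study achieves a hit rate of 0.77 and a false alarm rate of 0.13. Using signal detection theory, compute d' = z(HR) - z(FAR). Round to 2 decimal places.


d' = z(HR) - z(FAR)
z(0.77) = 0.7388
z(0.13) = -1.1264
d' = 0.7388 - -1.1264
= 1.87


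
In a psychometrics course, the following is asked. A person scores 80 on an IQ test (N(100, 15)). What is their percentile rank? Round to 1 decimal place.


z = (IQ - mean) / SD
z = (80 - 100) / 15 = -1.3333
Percentile = Phi(-1.3333) * 100
Phi(-1.3333) = 0.091217
= 9.1


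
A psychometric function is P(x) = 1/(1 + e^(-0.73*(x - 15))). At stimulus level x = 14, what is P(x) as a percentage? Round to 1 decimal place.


P(x) = 1/(1 + e^(-0.73*(14 - 15)))
Exponent = -0.73 * -1 = 0.73
e^(0.73) = 2.075081
P = 1/(1 + 2.075081) = 0.325195
Percentage = 32.5


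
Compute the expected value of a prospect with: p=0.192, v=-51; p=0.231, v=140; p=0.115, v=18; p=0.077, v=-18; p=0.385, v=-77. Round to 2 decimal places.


EU = sum(p_i * v_i)
0.192 * -51 = -9.792
0.231 * 140 = 32.34
0.115 * 18 = 2.07
0.077 * -18 = -1.386
0.385 * -77 = -29.645
EU = -9.792 + 32.34 + 2.07 + -1.386 + -29.645
= -6.41


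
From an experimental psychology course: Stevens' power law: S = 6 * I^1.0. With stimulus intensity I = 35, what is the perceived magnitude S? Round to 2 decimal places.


S = 6 * 35^1.0
35^1.0 = 35.0
S = 6 * 35.0
= 210.00


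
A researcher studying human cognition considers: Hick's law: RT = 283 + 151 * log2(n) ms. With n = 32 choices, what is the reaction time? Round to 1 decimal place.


RT = 283 + 151 * log2(32)
log2(32) = 5.0
RT = 283 + 151 * 5.0
= 283 + 755.0
= 1038.0 ms


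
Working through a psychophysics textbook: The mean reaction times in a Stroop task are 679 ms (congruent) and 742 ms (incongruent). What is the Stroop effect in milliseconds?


Stroop effect = RT(incongruent) - RT(congruent)
= 742 - 679
= 63 ms


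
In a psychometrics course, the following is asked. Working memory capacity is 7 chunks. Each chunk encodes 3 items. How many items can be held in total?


Total items = chunks * items_per_chunk
= 7 * 3
= 21


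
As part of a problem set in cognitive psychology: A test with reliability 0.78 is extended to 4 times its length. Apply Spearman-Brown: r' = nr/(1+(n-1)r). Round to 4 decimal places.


r_new = n*r / (1 + (n-1)*r)
Numerator = 4 * 0.78 = 3.12
Denominator = 1 + 3 * 0.78 = 3.34
r_new = 3.12 / 3.34
= 0.9341


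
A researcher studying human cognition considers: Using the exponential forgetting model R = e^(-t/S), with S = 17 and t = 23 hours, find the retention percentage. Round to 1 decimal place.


R = e^(-t/S)
-t/S = -23/17 = -1.352941
R = e^(-1.352941) = 0.258479
Percentage = 0.258479 * 100
= 25.8


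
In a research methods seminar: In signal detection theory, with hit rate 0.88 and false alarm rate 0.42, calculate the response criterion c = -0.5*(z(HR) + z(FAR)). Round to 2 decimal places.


c = -0.5 * (z(HR) + z(FAR))
z(0.88) = 1.175
z(0.42) = -0.2019
c = -0.5 * (1.175 + -0.2019)
= -0.5 * 0.9731
= -0.49


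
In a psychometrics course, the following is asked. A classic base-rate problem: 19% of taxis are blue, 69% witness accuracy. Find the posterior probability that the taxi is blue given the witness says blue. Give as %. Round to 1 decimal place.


P(blue | says blue) = P(says blue | blue)*P(blue) / [P(says blue | blue)*P(blue) + P(says blue | not blue)*P(not blue)]
Numerator = 0.69 * 0.19 = 0.1311
False identification = 0.31 * 0.81 = 0.2511
P = 0.1311 / (0.1311 + 0.2511)
= 0.1311 / 0.3822
As percentage = 34.3


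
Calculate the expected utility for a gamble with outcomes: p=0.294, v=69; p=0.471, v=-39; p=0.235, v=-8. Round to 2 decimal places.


EU = sum(p_i * v_i)
0.294 * 69 = 20.286
0.471 * -39 = -18.369
0.235 * -8 = -1.88
EU = 20.286 + -18.369 + -1.88
= 0.04


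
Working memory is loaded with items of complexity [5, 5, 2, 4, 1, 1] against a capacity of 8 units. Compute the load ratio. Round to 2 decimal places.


Total complexity = 5 + 5 + 2 + 4 + 1 + 1 = 18
Load = total / capacity = 18 / 8
= 2.25


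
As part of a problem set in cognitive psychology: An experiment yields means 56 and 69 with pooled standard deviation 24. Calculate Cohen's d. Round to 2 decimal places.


Cohen's d = (M1 - M2) / S_pooled
= (56 - 69) / 24
= -13 / 24
= -0.54


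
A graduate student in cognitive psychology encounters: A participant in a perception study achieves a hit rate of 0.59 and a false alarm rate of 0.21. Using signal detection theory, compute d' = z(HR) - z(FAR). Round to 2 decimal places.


d' = z(HR) - z(FAR)
z(0.59) = 0.2275
z(0.21) = -0.8064
d' = 0.2275 - -0.8064
= 1.03


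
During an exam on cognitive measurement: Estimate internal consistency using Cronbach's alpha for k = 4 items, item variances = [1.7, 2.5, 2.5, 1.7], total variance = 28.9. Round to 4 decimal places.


alpha = (k/(k-1)) * (1 - sum(s_i^2)/s_total^2)
sum(item variances) = 8.4
k/(k-1) = 4/3 = 1.333333
1 - 8.4/28.9 = 1 - 0.290657 = 0.709343
alpha = 1.333333 * 0.709343
= 0.9458


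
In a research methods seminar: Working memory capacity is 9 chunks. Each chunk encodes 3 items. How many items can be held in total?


Total items = chunks * items_per_chunk
= 9 * 3
= 27


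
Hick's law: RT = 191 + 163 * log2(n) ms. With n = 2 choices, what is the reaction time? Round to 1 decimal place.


RT = 191 + 163 * log2(2)
log2(2) = 1.0
RT = 191 + 163 * 1.0
= 191 + 163.0
= 354.0 ms


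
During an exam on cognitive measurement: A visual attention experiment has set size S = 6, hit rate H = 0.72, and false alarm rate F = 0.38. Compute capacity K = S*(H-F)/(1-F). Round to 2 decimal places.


K = S * (H - F) / (1 - F)
H - F = 0.34
1 - F = 0.62
K = 6 * 0.34 / 0.62
= 3.29


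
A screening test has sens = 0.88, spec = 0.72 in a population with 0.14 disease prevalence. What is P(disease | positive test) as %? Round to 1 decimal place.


PPV = (sens * prev) / (sens * prev + (1-spec) * (1-prev))
Numerator = 0.88 * 0.14 = 0.1232
P(positive and no disease) = (1 - spec) * (1 - prev) = (1 - 0.72) * (1 - 0.14) = 0.2408
Denominator = 0.1232 + 0.2408 = 0.364
PPV = 0.1232 / 0.364 = 0.338462
As percentage = 33.8


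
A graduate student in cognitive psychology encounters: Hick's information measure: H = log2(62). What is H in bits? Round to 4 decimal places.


H = log2(n)
H = log2(62)
= 5.9542


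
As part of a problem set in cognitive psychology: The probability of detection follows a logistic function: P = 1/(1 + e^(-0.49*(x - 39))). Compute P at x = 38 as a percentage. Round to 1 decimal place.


P(x) = 1/(1 + e^(-0.49*(38 - 39)))
Exponent = -0.49 * -1 = 0.49
e^(0.49) = 1.632316
P = 1/(1 + 1.632316) = 0.379894
Percentage = 38.0


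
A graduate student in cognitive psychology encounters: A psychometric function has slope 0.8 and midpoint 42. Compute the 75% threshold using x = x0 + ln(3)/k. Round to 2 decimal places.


At P = 0.75: 0.75 = 1/(1 + e^(-k*(x-x0)))
Solving: e^(-k*(x-x0)) = 1/3
x = x0 + ln(3)/k
ln(3) = 1.0986
x = 42 + 1.0986/0.8
= 42 + 1.3732
= 43.37


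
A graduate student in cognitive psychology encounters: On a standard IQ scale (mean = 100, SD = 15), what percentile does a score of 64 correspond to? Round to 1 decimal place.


z = (IQ - mean) / SD
z = (64 - 100) / 15 = -2.4
Percentile = Phi(-2.4) * 100
Phi(-2.4) = 0.008198
= 0.8


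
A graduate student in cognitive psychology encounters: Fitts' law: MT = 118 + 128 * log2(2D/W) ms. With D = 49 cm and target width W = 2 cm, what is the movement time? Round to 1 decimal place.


MT = 118 + 128 * log2(2*49/2)
2D/W = 49.0
log2(49.0) = 5.6147
MT = 118 + 128 * 5.6147
= 836.7 ms


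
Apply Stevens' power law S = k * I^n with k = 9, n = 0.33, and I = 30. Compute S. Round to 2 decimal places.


S = 9 * 30^0.33
30^0.33 = 3.0722
S = 9 * 3.0722
= 27.65


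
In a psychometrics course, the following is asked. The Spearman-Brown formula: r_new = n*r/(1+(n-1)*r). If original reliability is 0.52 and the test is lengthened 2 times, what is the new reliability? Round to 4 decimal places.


r_new = n*r / (1 + (n-1)*r)
Numerator = 2 * 0.52 = 1.04
Denominator = 1 + 1 * 0.52 = 1.52
r_new = 1.04 / 1.52
= 0.6842


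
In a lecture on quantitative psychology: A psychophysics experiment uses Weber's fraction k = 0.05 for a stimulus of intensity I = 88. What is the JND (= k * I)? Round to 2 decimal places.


JND = k * I
JND = 0.05 * 88
= 4.40


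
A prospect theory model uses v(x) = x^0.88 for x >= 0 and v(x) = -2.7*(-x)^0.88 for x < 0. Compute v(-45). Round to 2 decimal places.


Since x = -45 < 0, use v(x) = -lambda*(-x)^alpha
(-x) = 45
45^0.88 = 28.4988
v(-45) = -2.7 * 28.4988
= -76.95


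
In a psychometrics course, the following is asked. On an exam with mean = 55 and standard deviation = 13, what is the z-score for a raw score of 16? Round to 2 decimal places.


z = (X - mu) / sigma
= (16 - 55) / 13
= -39 / 13
= -3.00


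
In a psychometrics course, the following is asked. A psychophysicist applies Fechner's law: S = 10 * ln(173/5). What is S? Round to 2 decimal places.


S = 10 * ln(173/5)
I/I0 = 34.6
ln(34.6) = 3.5439
S = 10 * 3.5439
= 35.44


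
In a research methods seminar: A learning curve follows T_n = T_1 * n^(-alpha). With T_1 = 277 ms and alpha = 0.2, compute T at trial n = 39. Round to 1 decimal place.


T_n = 277 * 39^(-0.2)
39^(-0.2) = 0.480604
T_n = 277 * 0.480604
= 133.1 ms


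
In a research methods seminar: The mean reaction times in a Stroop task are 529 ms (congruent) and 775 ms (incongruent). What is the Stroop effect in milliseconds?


Stroop effect = RT(incongruent) - RT(congruent)
= 775 - 529
= 246 ms


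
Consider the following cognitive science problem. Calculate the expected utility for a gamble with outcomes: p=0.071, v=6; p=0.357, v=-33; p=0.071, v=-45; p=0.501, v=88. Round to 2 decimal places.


EU = sum(p_i * v_i)
0.071 * 6 = 0.426
0.357 * -33 = -11.781
0.071 * -45 = -3.195
0.501 * 88 = 44.088
EU = 0.426 + -11.781 + -3.195 + 44.088
= 29.54


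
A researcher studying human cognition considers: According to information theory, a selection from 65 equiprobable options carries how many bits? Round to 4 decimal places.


H = log2(n)
H = log2(65)
= 6.0224


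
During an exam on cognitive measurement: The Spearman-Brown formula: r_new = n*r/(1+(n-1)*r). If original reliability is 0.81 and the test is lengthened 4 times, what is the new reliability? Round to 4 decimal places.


r_new = n*r / (1 + (n-1)*r)
Numerator = 4 * 0.81 = 3.24
Denominator = 1 + 3 * 0.81 = 3.43
r_new = 3.24 / 3.43
= 0.9446


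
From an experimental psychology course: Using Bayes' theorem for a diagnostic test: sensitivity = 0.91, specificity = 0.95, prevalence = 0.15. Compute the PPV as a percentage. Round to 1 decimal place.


PPV = (sens * prev) / (sens * prev + (1-spec) * (1-prev))
Numerator = 0.91 * 0.15 = 0.1365
P(positive and no disease) = (1 - spec) * (1 - prev) = (1 - 0.95) * (1 - 0.15) = 0.0425
Denominator = 0.1365 + 0.0425 = 0.179
PPV = 0.1365 / 0.179 = 0.76257
As percentage = 76.3


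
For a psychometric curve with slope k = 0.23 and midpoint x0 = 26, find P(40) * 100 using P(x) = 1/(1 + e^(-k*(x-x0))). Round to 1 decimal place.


P(x) = 1/(1 + e^(-0.23*(40 - 26)))
Exponent = -0.23 * 14 = -3.22
e^(-3.22) = 0.039955
P = 1/(1 + 0.039955) = 0.96158
Percentage = 96.2


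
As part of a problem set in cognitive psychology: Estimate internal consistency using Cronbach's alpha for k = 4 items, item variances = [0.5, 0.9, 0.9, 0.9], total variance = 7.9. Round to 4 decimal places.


alpha = (k/(k-1)) * (1 - sum(s_i^2)/s_total^2)
sum(item variances) = 3.2
k/(k-1) = 4/3 = 1.333333
1 - 3.2/7.9 = 1 - 0.405063 = 0.594937
alpha = 1.333333 * 0.594937
= 0.7932


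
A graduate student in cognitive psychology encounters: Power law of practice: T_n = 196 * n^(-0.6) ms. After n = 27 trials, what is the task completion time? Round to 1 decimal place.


T_n = 196 * 27^(-0.6)
27^(-0.6) = 0.138415
T_n = 196 * 0.138415
= 27.1 ms


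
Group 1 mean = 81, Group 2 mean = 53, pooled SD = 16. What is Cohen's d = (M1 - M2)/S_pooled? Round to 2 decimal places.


Cohen's d = (M1 - M2) / S_pooled
= (81 - 53) / 16
= 28 / 16
= 1.75


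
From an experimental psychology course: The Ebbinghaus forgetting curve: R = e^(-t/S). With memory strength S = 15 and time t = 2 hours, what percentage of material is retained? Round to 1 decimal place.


R = e^(-t/S)
-t/S = -2/15 = -0.133333
R = e^(-0.133333) = 0.875174
Percentage = 0.875174 * 100
= 87.5


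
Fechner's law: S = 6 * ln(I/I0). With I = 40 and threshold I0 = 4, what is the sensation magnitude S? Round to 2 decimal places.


S = 6 * ln(40/4)
I/I0 = 10.0
ln(10.0) = 2.3026
S = 6 * 2.3026
= 13.82


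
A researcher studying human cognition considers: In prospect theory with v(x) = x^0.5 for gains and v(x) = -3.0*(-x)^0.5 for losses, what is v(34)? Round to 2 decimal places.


Since x = 34 >= 0, use v(x) = x^0.5
34^0.5 = 5.831
v(34) = 5.83


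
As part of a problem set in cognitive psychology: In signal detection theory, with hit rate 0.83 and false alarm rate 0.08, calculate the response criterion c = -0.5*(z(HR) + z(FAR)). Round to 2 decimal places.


c = -0.5 * (z(HR) + z(FAR))
z(0.83) = 0.9542
z(0.08) = -1.4051
c = -0.5 * (0.9542 + -1.4051)
= -0.5 * -0.4509
= 0.23


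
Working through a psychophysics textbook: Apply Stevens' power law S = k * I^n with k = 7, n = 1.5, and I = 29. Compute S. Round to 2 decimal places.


S = 7 * 29^1.5
29^1.5 = 156.1698
S = 7 * 156.1698
= 1093.19


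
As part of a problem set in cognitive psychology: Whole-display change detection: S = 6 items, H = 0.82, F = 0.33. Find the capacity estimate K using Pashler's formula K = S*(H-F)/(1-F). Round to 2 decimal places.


K = S * (H - F) / (1 - F)
H - F = 0.49
1 - F = 0.67
K = 6 * 0.49 / 0.67
= 4.39


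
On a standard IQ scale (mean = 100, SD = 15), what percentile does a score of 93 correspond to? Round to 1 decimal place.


z = (IQ - mean) / SD
z = (93 - 100) / 15 = -0.4667
Percentile = Phi(-0.4667) * 100
Phi(-0.4667) = 0.320357
= 32.0


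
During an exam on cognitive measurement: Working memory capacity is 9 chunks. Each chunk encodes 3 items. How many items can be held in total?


Total items = chunks * items_per_chunk
= 9 * 3
= 27


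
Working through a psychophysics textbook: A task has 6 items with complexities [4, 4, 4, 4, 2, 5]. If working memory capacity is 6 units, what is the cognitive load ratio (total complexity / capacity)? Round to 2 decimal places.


Total complexity = 4 + 4 + 4 + 4 + 2 + 5 = 23
Load = total / capacity = 23 / 6
= 3.83


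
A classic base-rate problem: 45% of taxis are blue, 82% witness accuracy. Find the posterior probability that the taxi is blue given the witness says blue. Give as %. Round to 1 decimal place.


P(blue | says blue) = P(says blue | blue)*P(blue) / [P(says blue | blue)*P(blue) + P(says blue | not blue)*P(not blue)]
Numerator = 0.82 * 0.45 = 0.369
False identification = 0.18 * 0.55 = 0.099
P = 0.369 / (0.369 + 0.099)
= 0.369 / 0.468
As percentage = 78.8


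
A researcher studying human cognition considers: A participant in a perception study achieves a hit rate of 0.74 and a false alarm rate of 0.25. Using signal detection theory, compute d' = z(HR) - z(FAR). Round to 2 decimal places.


d' = z(HR) - z(FAR)
z(0.74) = 0.6433
z(0.25) = -0.6745
d' = 0.6433 - -0.6745
= 1.32


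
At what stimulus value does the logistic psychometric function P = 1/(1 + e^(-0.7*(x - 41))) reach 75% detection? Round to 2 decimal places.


At P = 0.75: 0.75 = 1/(1 + e^(-k*(x-x0)))
Solving: e^(-k*(x-x0)) = 1/3
x = x0 + ln(3)/k
ln(3) = 1.0986
x = 41 + 1.0986/0.7
= 41 + 1.5694
= 42.57


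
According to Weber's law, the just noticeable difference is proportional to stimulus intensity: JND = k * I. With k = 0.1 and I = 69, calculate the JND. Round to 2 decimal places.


JND = k * I
JND = 0.1 * 69
= 6.90


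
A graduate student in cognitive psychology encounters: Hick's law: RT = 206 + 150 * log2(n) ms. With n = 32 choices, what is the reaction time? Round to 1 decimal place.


RT = 206 + 150 * log2(32)
log2(32) = 5.0
RT = 206 + 150 * 5.0
= 206 + 750.0
= 956.0 ms


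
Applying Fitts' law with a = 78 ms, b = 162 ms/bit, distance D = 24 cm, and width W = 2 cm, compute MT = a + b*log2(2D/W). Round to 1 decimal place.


MT = 78 + 162 * log2(2*24/2)
2D/W = 24.0
log2(24.0) = 4.585
MT = 78 + 162 * 4.585
= 820.8 ms


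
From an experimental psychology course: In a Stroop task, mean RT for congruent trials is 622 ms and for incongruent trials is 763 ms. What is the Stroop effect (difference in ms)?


Stroop effect = RT(incongruent) - RT(congruent)
= 763 - 622
= 141 ms


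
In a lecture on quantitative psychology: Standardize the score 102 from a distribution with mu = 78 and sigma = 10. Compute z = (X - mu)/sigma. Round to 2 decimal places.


z = (X - mu) / sigma
= (102 - 78) / 10
= 24 / 10
= 2.40


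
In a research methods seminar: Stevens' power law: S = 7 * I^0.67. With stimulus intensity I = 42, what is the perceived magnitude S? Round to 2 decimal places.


S = 7 * 42^0.67
42^0.67 = 12.2342
S = 7 * 12.2342
= 85.64


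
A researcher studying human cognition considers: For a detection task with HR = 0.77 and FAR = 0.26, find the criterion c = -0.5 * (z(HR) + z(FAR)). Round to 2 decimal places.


c = -0.5 * (z(HR) + z(FAR))
z(0.77) = 0.7388
z(0.26) = -0.6433
c = -0.5 * (0.7388 + -0.6433)
= -0.5 * 0.0955
= -0.05


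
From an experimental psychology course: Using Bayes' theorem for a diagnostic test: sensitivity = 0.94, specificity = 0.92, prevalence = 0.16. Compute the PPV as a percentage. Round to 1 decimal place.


PPV = (sens * prev) / (sens * prev + (1-spec) * (1-prev))
Numerator = 0.94 * 0.16 = 0.1504
P(positive and no disease) = (1 - spec) * (1 - prev) = (1 - 0.92) * (1 - 0.16) = 0.0672
Denominator = 0.1504 + 0.0672 = 0.2176
PPV = 0.1504 / 0.2176 = 0.691176
As percentage = 69.1


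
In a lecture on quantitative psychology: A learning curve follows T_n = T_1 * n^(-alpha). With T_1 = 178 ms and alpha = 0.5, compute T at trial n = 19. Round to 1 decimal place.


T_n = 178 * 19^(-0.5)
19^(-0.5) = 0.229416
T_n = 178 * 0.229416
= 40.8 ms


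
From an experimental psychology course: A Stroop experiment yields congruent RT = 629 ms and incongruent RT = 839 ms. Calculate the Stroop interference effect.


Stroop effect = RT(incongruent) - RT(congruent)
= 839 - 629
= 210 ms


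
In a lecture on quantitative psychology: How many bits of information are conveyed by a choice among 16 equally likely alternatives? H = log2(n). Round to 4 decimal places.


H = log2(n)
H = log2(16)
= 4.0000


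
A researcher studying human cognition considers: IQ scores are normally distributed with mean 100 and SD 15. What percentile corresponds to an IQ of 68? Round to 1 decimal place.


z = (IQ - mean) / SD
z = (68 - 100) / 15 = -2.1333
Percentile = Phi(-2.1333) * 100
Phi(-2.1333) = 0.01645
= 1.6


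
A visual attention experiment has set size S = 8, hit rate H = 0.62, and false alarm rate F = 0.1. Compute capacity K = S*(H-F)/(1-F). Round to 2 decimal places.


K = S * (H - F) / (1 - F)
H - F = 0.52
1 - F = 0.9
K = 8 * 0.52 / 0.9
= 4.62


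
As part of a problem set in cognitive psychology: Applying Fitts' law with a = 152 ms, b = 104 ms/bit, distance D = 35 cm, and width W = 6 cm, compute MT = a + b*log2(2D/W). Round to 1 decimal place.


MT = 152 + 104 * log2(2*35/6)
2D/W = 11.666667
log2(11.666667) = 3.5443
MT = 152 + 104 * 3.5443
= 520.6 ms


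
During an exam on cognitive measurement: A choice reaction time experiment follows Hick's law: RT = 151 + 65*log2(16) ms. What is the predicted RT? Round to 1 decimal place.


RT = 151 + 65 * log2(16)
log2(16) = 4.0
RT = 151 + 65 * 4.0
= 151 + 260.0
= 411.0 ms


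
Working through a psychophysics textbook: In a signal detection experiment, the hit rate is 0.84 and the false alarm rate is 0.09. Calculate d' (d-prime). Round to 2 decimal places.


d' = z(HR) - z(FAR)
z(0.84) = 0.9945
z(0.09) = -1.3408
d' = 0.9945 - -1.3408
= 2.34


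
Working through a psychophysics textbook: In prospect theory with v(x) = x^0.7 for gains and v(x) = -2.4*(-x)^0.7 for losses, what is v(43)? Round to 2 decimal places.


Since x = 43 >= 0, use v(x) = x^0.7
43^0.7 = 13.9132
v(43) = 13.91


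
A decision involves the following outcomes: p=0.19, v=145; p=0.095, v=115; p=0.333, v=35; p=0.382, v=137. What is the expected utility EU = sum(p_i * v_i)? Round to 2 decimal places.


EU = sum(p_i * v_i)
0.19 * 145 = 27.55
0.095 * 115 = 10.925
0.333 * 35 = 11.655
0.382 * 137 = 52.334
EU = 27.55 + 10.925 + 11.655 + 52.334
= 102.46


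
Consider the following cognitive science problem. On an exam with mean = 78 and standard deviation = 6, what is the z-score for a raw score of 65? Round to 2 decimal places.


z = (X - mu) / sigma
= (65 - 78) / 6
= -13 / 6
= -2.17


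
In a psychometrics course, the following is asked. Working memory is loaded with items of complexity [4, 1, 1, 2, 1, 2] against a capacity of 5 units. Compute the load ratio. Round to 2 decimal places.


Total complexity = 4 + 1 + 1 + 2 + 1 + 2 = 11
Load = total / capacity = 11 / 5
= 2.20


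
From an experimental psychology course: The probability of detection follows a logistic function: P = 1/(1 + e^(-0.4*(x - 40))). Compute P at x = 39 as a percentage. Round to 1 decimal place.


P(x) = 1/(1 + e^(-0.4*(39 - 40)))
Exponent = -0.4 * -1 = 0.4
e^(0.4) = 1.491825
P = 1/(1 + 1.491825) = 0.401312
Percentage = 40.1


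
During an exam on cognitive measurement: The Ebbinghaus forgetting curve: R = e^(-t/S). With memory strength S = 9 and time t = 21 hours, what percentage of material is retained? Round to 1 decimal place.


R = e^(-t/S)
-t/S = -21/9 = -2.333333
R = e^(-2.333333) = 0.096972
Percentage = 0.096972 * 100
= 9.7


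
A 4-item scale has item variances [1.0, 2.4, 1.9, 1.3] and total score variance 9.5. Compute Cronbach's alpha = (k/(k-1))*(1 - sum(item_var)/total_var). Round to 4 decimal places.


alpha = (k/(k-1)) * (1 - sum(s_i^2)/s_total^2)
sum(item variances) = 6.6
k/(k-1) = 4/3 = 1.333333
1 - 6.6/9.5 = 1 - 0.694737 = 0.305263
alpha = 1.333333 * 0.305263
= 0.4070


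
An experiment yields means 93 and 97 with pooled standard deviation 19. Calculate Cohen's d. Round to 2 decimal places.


Cohen's d = (M1 - M2) / S_pooled
= (93 - 97) / 19
= -4 / 19
= -0.21


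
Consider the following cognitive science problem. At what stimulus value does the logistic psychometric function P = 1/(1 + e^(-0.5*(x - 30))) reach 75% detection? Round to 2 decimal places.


At P = 0.75: 0.75 = 1/(1 + e^(-k*(x-x0)))
Solving: e^(-k*(x-x0)) = 1/3
x = x0 + ln(3)/k
ln(3) = 1.0986
x = 30 + 1.0986/0.5
= 30 + 2.1972
= 32.20


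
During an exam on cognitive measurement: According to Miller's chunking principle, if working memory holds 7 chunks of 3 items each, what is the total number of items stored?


Total items = chunks * items_per_chunk
= 7 * 3
= 21


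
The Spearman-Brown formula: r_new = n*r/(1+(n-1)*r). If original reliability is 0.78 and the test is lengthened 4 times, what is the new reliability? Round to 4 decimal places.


r_new = n*r / (1 + (n-1)*r)
Numerator = 4 * 0.78 = 3.12
Denominator = 1 + 3 * 0.78 = 3.34
r_new = 3.12 / 3.34
= 0.9341


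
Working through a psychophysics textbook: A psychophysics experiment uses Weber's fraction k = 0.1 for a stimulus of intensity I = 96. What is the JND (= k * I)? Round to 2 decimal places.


JND = k * I
JND = 0.1 * 96
= 9.60


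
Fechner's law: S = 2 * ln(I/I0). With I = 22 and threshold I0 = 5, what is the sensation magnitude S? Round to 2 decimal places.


S = 2 * ln(22/5)
I/I0 = 4.4
ln(4.4) = 1.4816
S = 2 * 1.4816
= 2.96


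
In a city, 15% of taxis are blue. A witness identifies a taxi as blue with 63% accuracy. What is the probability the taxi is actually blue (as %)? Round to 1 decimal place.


P(blue | says blue) = P(says blue | blue)*P(blue) / [P(says blue | blue)*P(blue) + P(says blue | not blue)*P(not blue)]
Numerator = 0.63 * 0.15 = 0.0945
False identification = 0.37 * 0.85 = 0.3145
P = 0.0945 / (0.0945 + 0.3145)
= 0.0945 / 0.409
As percentage = 23.1


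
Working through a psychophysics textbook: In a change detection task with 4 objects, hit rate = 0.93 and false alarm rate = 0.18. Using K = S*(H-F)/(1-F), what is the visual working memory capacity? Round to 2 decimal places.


K = S * (H - F) / (1 - F)
H - F = 0.75
1 - F = 0.82
K = 4 * 0.75 / 0.82
= 3.66


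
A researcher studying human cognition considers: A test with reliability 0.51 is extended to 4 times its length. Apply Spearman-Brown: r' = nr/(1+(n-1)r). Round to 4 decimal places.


r_new = n*r / (1 + (n-1)*r)
Numerator = 4 * 0.51 = 2.04
Denominator = 1 + 3 * 0.51 = 2.53
r_new = 2.04 / 2.53
= 0.8063


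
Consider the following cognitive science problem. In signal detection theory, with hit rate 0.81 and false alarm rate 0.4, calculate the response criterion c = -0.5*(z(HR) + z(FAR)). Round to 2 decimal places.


c = -0.5 * (z(HR) + z(FAR))
z(0.81) = 0.8779
z(0.4) = -0.2533
c = -0.5 * (0.8779 + -0.2533)
= -0.5 * 0.6246
= -0.31


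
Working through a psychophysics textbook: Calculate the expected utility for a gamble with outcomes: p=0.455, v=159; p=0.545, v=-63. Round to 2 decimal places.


EU = sum(p_i * v_i)
0.455 * 159 = 72.345
0.545 * -63 = -34.335
EU = 72.345 + -34.335
= 38.01


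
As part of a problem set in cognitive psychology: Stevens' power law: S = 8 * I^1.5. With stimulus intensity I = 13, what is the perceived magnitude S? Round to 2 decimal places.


S = 8 * 13^1.5
13^1.5 = 46.8722
S = 8 * 46.8722
= 374.98


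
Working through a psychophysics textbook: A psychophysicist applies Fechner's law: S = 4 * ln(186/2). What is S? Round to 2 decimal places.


S = 4 * ln(186/2)
I/I0 = 93.0
ln(93.0) = 4.5326
S = 4 * 4.5326
= 18.13


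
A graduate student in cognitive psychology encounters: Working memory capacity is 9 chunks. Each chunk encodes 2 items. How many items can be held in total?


Total items = chunks * items_per_chunk
= 9 * 2
= 18


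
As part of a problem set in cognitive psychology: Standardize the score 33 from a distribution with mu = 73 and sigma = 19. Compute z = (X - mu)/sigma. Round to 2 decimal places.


z = (X - mu) / sigma
= (33 - 73) / 19
= -40 / 19
= -2.11


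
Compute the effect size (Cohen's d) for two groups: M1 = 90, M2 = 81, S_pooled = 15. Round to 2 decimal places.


Cohen's d = (M1 - M2) / S_pooled
= (90 - 81) / 15
= 9 / 15
= 0.60


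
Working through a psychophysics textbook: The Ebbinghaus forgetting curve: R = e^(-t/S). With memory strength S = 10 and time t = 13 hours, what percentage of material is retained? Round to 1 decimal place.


R = e^(-t/S)
-t/S = -13/10 = -1.3
R = e^(-1.3) = 0.272532
Percentage = 0.272532 * 100
= 27.3


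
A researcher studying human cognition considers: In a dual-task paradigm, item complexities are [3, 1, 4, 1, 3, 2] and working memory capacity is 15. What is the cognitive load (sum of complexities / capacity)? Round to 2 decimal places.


Total complexity = 3 + 1 + 4 + 1 + 3 + 2 = 14
Load = total / capacity = 14 / 15
= 0.93


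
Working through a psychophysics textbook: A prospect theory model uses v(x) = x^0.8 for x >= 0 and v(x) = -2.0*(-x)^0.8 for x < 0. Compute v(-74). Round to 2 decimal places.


Since x = -74 < 0, use v(x) = -lambda*(-x)^alpha
(-x) = 74
74^0.8 = 31.2885
v(-74) = -2.0 * 31.2885
= -62.58


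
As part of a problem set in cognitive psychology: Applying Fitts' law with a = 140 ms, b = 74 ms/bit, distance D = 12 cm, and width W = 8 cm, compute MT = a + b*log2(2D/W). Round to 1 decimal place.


MT = 140 + 74 * log2(2*12/8)
2D/W = 3.0
log2(3.0) = 1.585
MT = 140 + 74 * 1.585
= 257.3 ms


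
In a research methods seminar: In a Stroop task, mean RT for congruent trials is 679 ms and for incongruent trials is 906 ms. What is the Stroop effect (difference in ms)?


Stroop effect = RT(incongruent) - RT(congruent)
= 906 - 679
= 227 ms


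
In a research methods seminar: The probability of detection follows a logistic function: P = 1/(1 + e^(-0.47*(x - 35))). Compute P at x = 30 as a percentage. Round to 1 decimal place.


P(x) = 1/(1 + e^(-0.47*(30 - 35)))
Exponent = -0.47 * -5 = 2.35
e^(2.35) = 10.48557
P = 1/(1 + 10.48557) = 0.087066
Percentage = 8.7


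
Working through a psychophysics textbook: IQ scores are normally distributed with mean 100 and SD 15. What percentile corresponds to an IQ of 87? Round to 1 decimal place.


z = (IQ - mean) / SD
z = (87 - 100) / 15 = -0.8667
Percentile = Phi(-0.8667) * 100
Phi(-0.8667) = 0.193053
= 19.3


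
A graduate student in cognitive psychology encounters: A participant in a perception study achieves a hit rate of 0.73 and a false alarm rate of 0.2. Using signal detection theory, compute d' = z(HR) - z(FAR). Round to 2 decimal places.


d' = z(HR) - z(FAR)
z(0.73) = 0.6128
z(0.2) = -0.8416
d' = 0.6128 - -0.8416
= 1.45


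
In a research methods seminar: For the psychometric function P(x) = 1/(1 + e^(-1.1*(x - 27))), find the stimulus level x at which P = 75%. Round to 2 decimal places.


At P = 0.75: 0.75 = 1/(1 + e^(-k*(x-x0)))
Solving: e^(-k*(x-x0)) = 1/3
x = x0 + ln(3)/k
ln(3) = 1.0986
x = 27 + 1.0986/1.1
= 27 + 0.9987
= 28.00


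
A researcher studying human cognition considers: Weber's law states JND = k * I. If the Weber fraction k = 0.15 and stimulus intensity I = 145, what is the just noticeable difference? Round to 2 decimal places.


JND = k * I
JND = 0.15 * 145
= 21.75


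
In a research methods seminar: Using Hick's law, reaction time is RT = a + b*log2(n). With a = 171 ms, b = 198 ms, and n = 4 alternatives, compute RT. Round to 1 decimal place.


RT = 171 + 198 * log2(4)
log2(4) = 2.0
RT = 171 + 198 * 2.0
= 171 + 396.0
= 567.0 ms


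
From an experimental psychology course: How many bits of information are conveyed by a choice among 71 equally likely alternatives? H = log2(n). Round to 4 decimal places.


H = log2(n)
H = log2(71)
= 6.1497


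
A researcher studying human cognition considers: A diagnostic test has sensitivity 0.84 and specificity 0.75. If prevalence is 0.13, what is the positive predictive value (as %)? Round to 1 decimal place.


PPV = (sens * prev) / (sens * prev + (1-spec) * (1-prev))
Numerator = 0.84 * 0.13 = 0.1092
P(positive and no disease) = (1 - spec) * (1 - prev) = (1 - 0.75) * (1 - 0.13) = 0.2175
Denominator = 0.1092 + 0.2175 = 0.3267
PPV = 0.1092 / 0.3267 = 0.334252
As percentage = 33.4


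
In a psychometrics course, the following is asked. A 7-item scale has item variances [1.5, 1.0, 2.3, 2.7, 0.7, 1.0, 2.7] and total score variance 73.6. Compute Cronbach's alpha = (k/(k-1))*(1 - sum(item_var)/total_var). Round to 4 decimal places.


alpha = (k/(k-1)) * (1 - sum(s_i^2)/s_total^2)
sum(item variances) = 11.9
k/(k-1) = 7/6 = 1.166667
1 - 11.9/73.6 = 1 - 0.161685 = 0.838315
alpha = 1.166667 * 0.838315
= 0.9780


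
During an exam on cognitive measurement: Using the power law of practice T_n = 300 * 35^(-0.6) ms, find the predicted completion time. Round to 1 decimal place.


T_n = 300 * 35^(-0.6)
35^(-0.6) = 0.118457
T_n = 300 * 0.118457
= 35.5 ms


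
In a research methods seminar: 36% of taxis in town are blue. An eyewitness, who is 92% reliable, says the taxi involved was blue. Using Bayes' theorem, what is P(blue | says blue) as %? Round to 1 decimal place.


P(blue | says blue) = P(says blue | blue)*P(blue) / [P(says blue | blue)*P(blue) + P(says blue | not blue)*P(not blue)]
Numerator = 0.92 * 0.36 = 0.3312
False identification = 0.08 * 0.64 = 0.0512
P = 0.3312 / (0.3312 + 0.0512)
= 0.3312 / 0.3824
As percentage = 86.6


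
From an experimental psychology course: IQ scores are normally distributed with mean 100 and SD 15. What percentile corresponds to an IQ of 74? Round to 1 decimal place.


z = (IQ - mean) / SD
z = (74 - 100) / 15 = -1.7333
Percentile = Phi(-1.7333) * 100
Phi(-1.7333) = 0.041521
= 4.2


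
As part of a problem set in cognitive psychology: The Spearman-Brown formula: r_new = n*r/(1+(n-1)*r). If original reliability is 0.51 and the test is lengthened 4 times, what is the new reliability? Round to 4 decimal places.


r_new = n*r / (1 + (n-1)*r)
Numerator = 4 * 0.51 = 2.04
Denominator = 1 + 3 * 0.51 = 2.53
r_new = 2.04 / 2.53
= 0.8063


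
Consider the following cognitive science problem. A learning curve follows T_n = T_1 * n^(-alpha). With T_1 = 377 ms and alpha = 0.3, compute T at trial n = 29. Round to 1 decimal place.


T_n = 377 * 29^(-0.3)
29^(-0.3) = 0.36415
T_n = 377 * 0.36415
= 137.3 ms
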